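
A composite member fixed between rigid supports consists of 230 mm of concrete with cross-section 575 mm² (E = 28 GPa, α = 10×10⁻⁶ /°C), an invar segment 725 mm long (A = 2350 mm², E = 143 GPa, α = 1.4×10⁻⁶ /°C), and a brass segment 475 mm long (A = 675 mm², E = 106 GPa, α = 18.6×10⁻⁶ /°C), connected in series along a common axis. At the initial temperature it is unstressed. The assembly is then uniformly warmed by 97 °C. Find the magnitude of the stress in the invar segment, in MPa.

σ ≈ 21.7 MPa (compressive)

Free thermal expansion of the whole bar: Σ αᵢΔT Lᵢ = 10×10⁻⁶×97×230 + 1.4×10⁻⁶×97×725 + 18.6×10⁻⁶×97×475 = 1.179 mm.
The walls prevent any net length change, so an axial force P (same in every segment) develops. Compatibility: P · Σ Lᵢ/(AᵢEᵢ) = δ_free.
Σ Lᵢ/(AᵢEᵢ) = 230/(575×28×10³) + 725/(2350×143×10³) + 475/(675×106×10³) = 2.308×10⁻⁵ mm/N.
Hence P = δ_free / Σ(L/AE) = 1.179/2.308×10⁻⁵ = 51.06 kN (compressive).
σ_{invar} = P / A = 51060 / 2350 = 21.73 MPa.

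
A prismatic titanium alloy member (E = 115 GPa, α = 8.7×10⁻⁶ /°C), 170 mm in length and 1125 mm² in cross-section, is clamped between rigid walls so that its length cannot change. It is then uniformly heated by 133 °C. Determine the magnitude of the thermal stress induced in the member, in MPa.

σ ≈ 133 MPa (compressive)

The supports are rigid, so the total axial strain is zero. The restrained thermal strain is ε = αΔT = 8.7×10⁻⁶ × 133 = 1157.1×10⁻⁶.
The stress required to suppress this strain is σ = Eε = 115×10³ × 1157.1×10⁻⁶ = 133.1 MPa, compressive since the member is trying to expand.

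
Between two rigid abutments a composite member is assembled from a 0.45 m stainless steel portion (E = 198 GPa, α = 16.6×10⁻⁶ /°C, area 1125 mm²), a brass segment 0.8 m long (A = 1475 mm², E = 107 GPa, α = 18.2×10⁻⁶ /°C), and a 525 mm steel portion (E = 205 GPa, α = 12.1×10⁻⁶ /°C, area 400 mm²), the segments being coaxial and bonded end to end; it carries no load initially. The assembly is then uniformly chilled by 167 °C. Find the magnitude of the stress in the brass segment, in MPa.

σ ≈ 238 MPa (tensile)

If the supports were absent, the total length change would be Σ αᵢΔT Lᵢ = 16.6×10⁻⁶×167×450 + 18.2×10⁻⁶×167×800 + 12.1×10⁻⁶×167×525 = 4.74 mm.
Since the ends are fixed, an axial force P builds up, equal in every segment, with P · Σ Lᵢ/(AᵢEᵢ) = δ_free.
Σ Lᵢ/(AᵢEᵢ) = 450/(1125×198×10³) + 800/(1475×107×10³) + 525/(400×205×10³) = 1.349×10⁻⁵ mm/N.
Hence P = δ_free / Σ(L/AE) = 4.74/1.349×10⁻⁵ = 351.3 kN (tensile).
σ_{brass} = P / A = 351300 / 1475 = 238.2 MPa.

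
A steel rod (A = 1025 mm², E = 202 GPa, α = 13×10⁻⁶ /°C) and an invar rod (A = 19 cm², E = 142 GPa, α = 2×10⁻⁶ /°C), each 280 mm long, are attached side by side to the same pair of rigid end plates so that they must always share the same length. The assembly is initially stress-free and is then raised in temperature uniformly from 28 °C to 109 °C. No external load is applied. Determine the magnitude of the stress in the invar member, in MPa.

σ ≈ 54.9 MPa (tensile)

Both members must finish at the same length. With the larger α, the steel tends to over-expand; the plates restrain it, putting the steel in compression and the invar in tension. With no external load the two internal forces are equal and opposite, magnitude P.
Compatibility of the two members (thermal + elastic change equal): (α₁ − α₂)ΔT = P·[1/(A₁E₁) + 1/(A₂E₂)].
|α₁ − α₂|·ΔT = 11×10⁻⁶ × 81 = 0.000891.
1/(A₁E₁) + 1/(A₂E₂) = 1/(1025×202×10³) + 1/(1900×142×10³) = 8.536×10⁻⁹ N⁻¹.
P = 0.000891 / 8.536×10⁻⁹ = 104400 N = 104.4 kN.
σ_{invar} = P/A₂ = 104400/1900 = 54.94 MPa, tensile.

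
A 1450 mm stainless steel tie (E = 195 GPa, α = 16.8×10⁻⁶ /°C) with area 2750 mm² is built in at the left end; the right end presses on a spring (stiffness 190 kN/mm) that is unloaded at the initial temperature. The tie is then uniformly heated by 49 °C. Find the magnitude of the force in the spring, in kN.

P ≈ 150 kN

The unrestrained thermal change is αΔT L = 16.8×10⁻⁶ × 49 × 1450 = 1.194 mm.
Let P be the compressive force at the spring. The tie shortens elastically by PL/(AE) and the spring compresses by P/k; together these equal δ_free.
P [ L/(AE) + 1/k ] = δ_free → P [ 1450/(2750×195×10³) + 1/(190×10³) ] = 1.194.
P = 1.194 / 7.967×10⁻⁶ = 149800 N.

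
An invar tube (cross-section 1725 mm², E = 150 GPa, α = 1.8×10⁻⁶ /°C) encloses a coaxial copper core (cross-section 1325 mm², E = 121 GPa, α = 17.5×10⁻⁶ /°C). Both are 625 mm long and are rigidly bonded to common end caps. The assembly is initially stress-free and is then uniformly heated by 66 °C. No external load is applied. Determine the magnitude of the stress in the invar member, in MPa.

Both members must finish at the same length. With the larger α, the copper tends to over-expand; the plates restrain it, putting the copper in compression and the invar in tension. With no external load the two internal forces are equal and opposite, magnitude P.
Equating the net (thermal + elastic) strains gives |α₁ − α₂|·ΔT = P·[1/(A₁E₁) + 1/(A₂E₂)].
|α₁ − α₂|·ΔT = 15.7×10⁻⁶ × 66 = 0.001036.
1/(A₁E₁) + 1/(A₂E₂) = 1/(1725×150×10³) + 1/(1325×121×10³) = 1.01×10⁻⁸ N⁻¹.
So P = 0.001036 / 1.01×10⁻⁸ = 102.6 kN.
σ_{invar} = P/A₁ = 102600/1725 = 59.46 MPa, tensile.

σ ≈ 59.5 MPa (tensile)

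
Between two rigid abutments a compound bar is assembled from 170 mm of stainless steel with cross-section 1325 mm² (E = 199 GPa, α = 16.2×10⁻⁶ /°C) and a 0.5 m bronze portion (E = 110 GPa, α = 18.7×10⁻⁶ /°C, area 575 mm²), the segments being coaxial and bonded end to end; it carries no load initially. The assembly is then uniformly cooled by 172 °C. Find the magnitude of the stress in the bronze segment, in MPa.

With the walls removed the bar would change length by δ_free = Σ αᵢΔT Lᵢ = 16.2×10⁻⁶×172×170 + 18.7×10⁻⁶×172×500 = 2.082 mm.
The rigid supports impose zero overall length change; the single axial force P common to all segments must satisfy P Σ Lᵢ/(AᵢEᵢ) = δ_free.
The series flexibility is Σ Lᵢ/(AᵢEᵢ) = 170/(1325×199×10³) + 500/(575×110×10³) = 8.55×10⁻⁶ mm/N.
Hence P = δ_free / Σ(L/AE) = 2.082/8.55×10⁻⁶ = 243.5 kN (tensile).
σ_{bronze} = P / A = 243500 / 575 = 423.5 MPa.

σ ≈ 423 MPa (tensile)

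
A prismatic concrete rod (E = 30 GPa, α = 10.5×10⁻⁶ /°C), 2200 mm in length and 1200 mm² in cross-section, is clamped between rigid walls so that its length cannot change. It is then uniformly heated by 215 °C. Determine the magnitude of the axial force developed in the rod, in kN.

With zero net strain, σ = E·αΔT = 30 GPa × 10.5×10⁻⁶ × 215 = 67.72 MPa.
Then P = σA = 67.72 × 1200 mm² = 81.27 kN, compressive.

P ≈ 81.3 kN (compressive)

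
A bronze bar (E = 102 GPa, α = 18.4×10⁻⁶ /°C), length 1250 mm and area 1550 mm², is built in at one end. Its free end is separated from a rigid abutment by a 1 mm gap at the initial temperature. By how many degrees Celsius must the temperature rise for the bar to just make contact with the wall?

Contact occurs when the free expansion equals the gap: αΔT L = 1 mm.
So ΔT = g/(αL) = 1/(18.4×10⁻⁶ × 1250) = 43.48 °C.

ΔT ≈ 43.5 °C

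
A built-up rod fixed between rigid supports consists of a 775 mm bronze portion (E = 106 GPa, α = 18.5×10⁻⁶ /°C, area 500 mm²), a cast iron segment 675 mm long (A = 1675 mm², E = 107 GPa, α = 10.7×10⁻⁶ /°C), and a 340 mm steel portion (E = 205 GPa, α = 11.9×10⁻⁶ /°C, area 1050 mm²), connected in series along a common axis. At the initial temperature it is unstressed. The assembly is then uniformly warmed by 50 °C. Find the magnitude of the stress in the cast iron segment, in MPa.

σ ≈ 38.3 MPa (compressive)

Free thermal expansion of the whole bar: Σ αᵢΔT Lᵢ = 18.5×10⁻⁶×50×775 + 10.7×10⁻⁶×50×675 + 11.9×10⁻⁶×50×340 = 1.28 mm.
The rigid supports impose zero overall length change; the single axial force P common to all segments must satisfy P Σ Lᵢ/(AᵢEᵢ) = δ_free.
Σ Lᵢ/(AᵢEᵢ) = 775/(500×106×10³) + 675/(1675×107×10³) + 340/(1050×205×10³) = 1.997×10⁻⁵ mm/N.
So P = 1.28 / 1.997×10⁻⁵ = 64.12 kN, compressive.
σ_{cast iron} = P / A = 64120 / 1675 = 38.28 MPa.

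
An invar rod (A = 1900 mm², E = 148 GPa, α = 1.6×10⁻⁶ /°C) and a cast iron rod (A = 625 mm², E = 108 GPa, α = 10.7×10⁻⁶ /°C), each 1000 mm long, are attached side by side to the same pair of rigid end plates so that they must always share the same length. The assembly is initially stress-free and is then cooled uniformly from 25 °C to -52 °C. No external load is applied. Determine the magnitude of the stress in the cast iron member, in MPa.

Equilibrium of a rigid end plate with no external load gives equal and opposite internal forces ±P in the two members. Since α_{cast iron} > α_{invar}, cooling drives the cast iron into tension and the invar into compression.
Compatibility of the two members (thermal + elastic change equal): (α₁ − α₂)ΔT = P·[1/(A₁E₁) + 1/(A₂E₂)].
|α₁ − α₂|·ΔT = 9.1×10⁻⁶ × 77 = 0.0007007.
1/(A₁E₁) + 1/(A₂E₂) = 1/(1900×148×10³) + 1/(625×108×10³) = 1.837×10⁻⁸ N⁻¹.
So P = 0.0007007 / 1.837×10⁻⁸ = 38.14 kN.
σ_{cast iron} = P/A₂ = 38140/625 = 61.03 MPa, tensile.

σ ≈ 61 MPa (tensile)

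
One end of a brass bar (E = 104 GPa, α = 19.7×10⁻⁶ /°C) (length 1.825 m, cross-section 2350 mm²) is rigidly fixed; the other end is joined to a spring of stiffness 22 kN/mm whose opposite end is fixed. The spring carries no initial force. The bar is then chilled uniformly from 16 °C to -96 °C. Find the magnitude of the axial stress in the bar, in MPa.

Free thermal contraction: δ_free = αΔT L = 19.7×10⁻⁶ × 112 × 1825 = 4.027 mm.
Let P be the tensile force in the spring. The bar extends elastically by PL/(AE) and the spring stretches by P/k; together these equal δ_free.
P [ L/(AE) + 1/k ] = δ_free → P [ 1825/(2350×104×10³) + 1/(22×10³) ] = 4.027.
P = 4.027 / 5.292×10⁻⁵ = 76090 N.
σ = P/A = 76090/2350 = 32.38 MPa.

σ ≈ 32.4 MPa (tensile)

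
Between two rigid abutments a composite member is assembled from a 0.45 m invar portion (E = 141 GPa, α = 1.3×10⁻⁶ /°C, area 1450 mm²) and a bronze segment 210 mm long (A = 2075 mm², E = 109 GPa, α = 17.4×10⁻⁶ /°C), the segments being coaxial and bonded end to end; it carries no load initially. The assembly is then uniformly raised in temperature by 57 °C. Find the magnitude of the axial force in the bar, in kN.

P ≈ 77.2 kN (compressive)

If the supports were absent, the total length change would be Σ αᵢΔT Lᵢ = 1.3×10⁻⁶×57×450 + 17.4×10⁻⁶×57×210 = 0.2416 mm.
The walls prevent any net length change, so an axial force P (same in every segment) develops. Compatibility: P · Σ Lᵢ/(AᵢEᵢ) = δ_free.
Σ Lᵢ/(AᵢEᵢ) = 450/(1450×141×10³) + 210/(2075×109×10³) = 3.13×10⁻⁶ mm/N.
So P = 0.2416 / 3.13×10⁻⁶ = 77.21 kN, compressive.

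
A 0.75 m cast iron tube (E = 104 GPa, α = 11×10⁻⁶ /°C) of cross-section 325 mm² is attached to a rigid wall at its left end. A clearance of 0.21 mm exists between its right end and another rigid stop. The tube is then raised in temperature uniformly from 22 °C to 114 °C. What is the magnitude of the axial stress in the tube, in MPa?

σ ≈ 76.1 MPa (compressive)

Free thermal elongation = αΔT L = 11×10⁻⁶ × 92 × 750 = 0.759 mm.
This exceeds the 0.21 mm gap, so the wall pushes back. The portion of expansion that must be recovered elastically is δ_free − gap = 0.759 − 0.21 = 0.549 mm.
So σ = E(δ_free − g)/L = 104×10³ × 0.549/750 = 76.13 MPa.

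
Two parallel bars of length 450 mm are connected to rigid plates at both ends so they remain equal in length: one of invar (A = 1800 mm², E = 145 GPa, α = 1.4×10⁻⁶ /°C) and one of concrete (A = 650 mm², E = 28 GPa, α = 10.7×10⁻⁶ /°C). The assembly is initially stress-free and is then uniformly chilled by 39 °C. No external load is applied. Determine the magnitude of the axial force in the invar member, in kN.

P ≈ 6.17 kN (compressive in the invar)

Both members must finish at the same length. With the larger α, the concrete tends to over-contract; the plates restrain it, putting the concrete in tension and the invar in compression. With no external load the two internal forces are equal and opposite, magnitude P.
Setting the final lengths equal and cancelling L: (α₁ − α₂)ΔT = P/(A₁E₁) + P/(A₂E₂).
|α₁ − α₂|·ΔT = 9.3×10⁻⁶ × 39 = 0.0003627.
1/(A₁E₁) + 1/(A₂E₂) = 1/(1800×145×10³) + 1/(650×28×10³) = 5.878×10⁻⁸ N⁻¹.
P = 0.0003627 / 5.878×10⁻⁸ = 6171 N = 6.171 kN.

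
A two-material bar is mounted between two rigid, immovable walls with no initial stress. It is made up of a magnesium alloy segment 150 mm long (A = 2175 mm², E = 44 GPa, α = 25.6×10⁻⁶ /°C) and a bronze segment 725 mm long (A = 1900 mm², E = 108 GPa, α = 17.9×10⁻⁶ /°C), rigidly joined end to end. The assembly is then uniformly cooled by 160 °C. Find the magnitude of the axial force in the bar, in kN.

P ≈ 528 kN (tensile)

Free thermal contraction of the whole bar: Σ αᵢΔT Lᵢ = 25.6×10⁻⁶×160×150 + 17.9×10⁻⁶×160×725 = 2.691 mm.
Since the ends are fixed, an axial force P builds up, equal in every segment, with P · Σ Lᵢ/(AᵢEᵢ) = δ_free.
The series flexibility is Σ Lᵢ/(AᵢEᵢ) = 150/(2175×44×10³) + 725/(1900×108×10³) = 5.101×10⁻⁶ mm/N.
Hence P = δ_free / Σ(L/AE) = 2.691/5.101×10⁻⁶ = 527.6 kN (tensile).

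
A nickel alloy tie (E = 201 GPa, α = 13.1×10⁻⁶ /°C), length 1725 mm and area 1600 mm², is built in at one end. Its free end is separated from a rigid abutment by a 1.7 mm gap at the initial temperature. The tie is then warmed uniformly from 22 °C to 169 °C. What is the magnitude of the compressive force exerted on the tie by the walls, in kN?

P ≈ 302 kN

Unrestrained expansion: δ_free = αΔT L = 13.1×10⁻⁶ × 147 × 1725 = 3.322 mm.
This exceeds the 1.7 mm gap, so the wall pushes back. The portion of expansion that must be recovered elastically is δ_free − gap = 3.322 − 1.7 = 1.622 mm.
Compatibility: PL/(AE) = 1.622 mm, so σ = P/A = E × (1.622/1725) = 189 MPa.
Force on the wall = σA = 189 × 1600 mm² = 302.4 kN.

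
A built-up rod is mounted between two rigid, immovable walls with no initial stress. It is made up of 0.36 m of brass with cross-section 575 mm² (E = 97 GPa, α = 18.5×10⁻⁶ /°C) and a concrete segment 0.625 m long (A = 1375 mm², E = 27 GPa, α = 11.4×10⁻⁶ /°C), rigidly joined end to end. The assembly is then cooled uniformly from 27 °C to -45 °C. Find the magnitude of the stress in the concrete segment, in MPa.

Free thermal contraction of the whole bar: Σ αᵢΔT Lᵢ = 18.5×10⁻⁶×72×360 + 11.4×10⁻⁶×72×625 = 0.9925 mm.
Since the ends are fixed, an axial force P builds up, equal in every segment, with P · Σ Lᵢ/(AᵢEᵢ) = δ_free.
Σ Lᵢ/(AᵢEᵢ) = 360/(575×97×10³) + 625/(1375×27×10³) = 2.329×10⁻⁵ mm/N.
Hence P = δ_free / Σ(L/AE) = 0.9925/2.329×10⁻⁵ = 42.62 kN (tensile).
σ_{concrete} = P / A = 42620 / 1375 = 30.99 MPa.

σ ≈ 31 MPa (tensile)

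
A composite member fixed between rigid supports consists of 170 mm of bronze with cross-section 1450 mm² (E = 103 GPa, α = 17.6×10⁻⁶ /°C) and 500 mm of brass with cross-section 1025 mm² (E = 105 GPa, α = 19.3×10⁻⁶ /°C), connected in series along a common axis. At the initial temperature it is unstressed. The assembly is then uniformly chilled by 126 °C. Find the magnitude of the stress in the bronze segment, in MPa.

σ ≈ 190 MPa (tensile)

With the walls removed the bar would change length by δ_free = Σ αᵢΔT Lᵢ = 17.6×10⁻⁶×126×170 + 19.3×10⁻⁶×126×500 = 1.593 mm.
The walls prevent any net length change, so an axial force P (same in every segment) develops. Compatibility: P · Σ Lᵢ/(AᵢEᵢ) = δ_free.
Σ Lᵢ/(AᵢEᵢ) = 170/(1450×103×10³) + 500/(1025×105×10³) = 5.784×10⁻⁶ mm/N.
P = 1.593 / 5.784×10⁻⁶ = 275400 N = 275.4 kN, tensile.
σ_{bronze} = P / A = 275400 / 1450 = 189.9 MPa.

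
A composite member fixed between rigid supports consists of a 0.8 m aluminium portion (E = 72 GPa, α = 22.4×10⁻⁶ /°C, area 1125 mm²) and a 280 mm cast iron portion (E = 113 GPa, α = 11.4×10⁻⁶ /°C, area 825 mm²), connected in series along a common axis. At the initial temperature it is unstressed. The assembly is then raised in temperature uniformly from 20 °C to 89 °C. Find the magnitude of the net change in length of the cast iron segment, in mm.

Free thermal expansion of the whole bar: Σ αᵢΔT Lᵢ = 22.4×10⁻⁶×69×800 + 11.4×10⁻⁶×69×280 = 1.457 mm.
The walls prevent any net length change, so an axial force P (same in every segment) develops. Compatibility: P · Σ Lᵢ/(AᵢEᵢ) = δ_free.
The series flexibility is Σ Lᵢ/(AᵢEᵢ) = 800/(1125×72×10³) + 280/(825×113×10³) = 1.288×10⁻⁵ mm/N.
P = 1.457 / 1.288×10⁻⁵ = 113100 N = 113.1 kN, compressive.
For the cast iron segment, free thermal change = 11.4×10⁻⁶×69×280 = 0.2202 mm and elastic change from P = 113100×280/(825×113×10³) = 0.3397 mm; these oppose, so the net change is 0.119 mm (segment shortens).

|ΔL| ≈ 0.119 mm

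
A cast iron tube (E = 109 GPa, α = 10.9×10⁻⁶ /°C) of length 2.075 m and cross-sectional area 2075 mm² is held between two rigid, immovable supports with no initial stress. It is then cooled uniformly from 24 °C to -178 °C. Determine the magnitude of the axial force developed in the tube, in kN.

Full restraint means ε = 0, so the stress is σ = EαΔT = 109×10³ × 10.9×10⁻⁶ × 202 = 240 MPa.
Then P = σA = 240 × 2075 mm² = 498 kN, tensile.

P ≈ 498 kN (tensile)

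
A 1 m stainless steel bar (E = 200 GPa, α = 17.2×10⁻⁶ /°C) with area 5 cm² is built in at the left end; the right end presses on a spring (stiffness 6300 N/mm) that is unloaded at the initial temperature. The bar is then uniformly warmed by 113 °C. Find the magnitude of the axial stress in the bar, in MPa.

If the spring were absent the bar would lengthen by αΔT L = 17.2×10⁻⁶ × 113 × 1000 = 1.944 mm.
With a force P in the spring, the elastic change of the bar is PL/(AE) and that of the spring is P/k; compatibility requires their sum to equal δ_free.
P [ L/(AE) + 1/k ] = δ_free → P [ 1000/(500×200×10³) + 1/(6300) ] = 1.944.
P = 1.944 / 0.0001687 = 11520 N.
σ = P/A = 11520/500 = 23.04 MPa.

σ ≈ 23 MPa (compressive)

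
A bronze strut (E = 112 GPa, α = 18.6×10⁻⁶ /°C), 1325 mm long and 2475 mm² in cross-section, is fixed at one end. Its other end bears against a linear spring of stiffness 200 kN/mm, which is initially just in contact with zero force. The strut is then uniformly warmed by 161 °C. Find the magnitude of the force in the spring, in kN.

The unrestrained thermal change is αΔT L = 18.6×10⁻⁶ × 161 × 1325 = 3.968 mm.
With a force P in the spring, the elastic change of the strut is PL/(AE) and that of the spring is P/k; compatibility requires their sum to equal δ_free.
So P = δ_free / [L/(AE) + 1/k] = 3.968 / [ 1325/(2475×112×10³) + 1/(200×10³) ].
P = 3.968 / 9.78×10⁻⁶ = 405700 N.

P ≈ 406 kN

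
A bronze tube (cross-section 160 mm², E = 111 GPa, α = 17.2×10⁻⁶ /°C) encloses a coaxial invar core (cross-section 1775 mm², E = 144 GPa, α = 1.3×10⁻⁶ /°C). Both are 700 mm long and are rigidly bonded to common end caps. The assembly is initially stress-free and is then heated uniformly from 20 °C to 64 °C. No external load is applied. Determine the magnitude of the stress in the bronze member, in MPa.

Both members must finish at the same length. With the larger α, the bronze tends to over-expand; the plates restrain it, putting the bronze in compression and the invar in tension. With no external load the two internal forces are equal and opposite, magnitude P.
Setting the final lengths equal and cancelling L: (α₁ − α₂)ΔT = P/(A₁E₁) + P/(A₂E₂).
|α₁ − α₂|·ΔT = 15.9×10⁻⁶ × 44 = 0.0006996.
1/(A₁E₁) + 1/(A₂E₂) = 1/(160×111×10³) + 1/(1775×144×10³) = 6.022×10⁻⁸ N⁻¹.
So P = 0.0006996 / 6.022×10⁻⁸ = 11.62 kN.
σ_{bronze} = P/A₁ = 11620/160 = 72.61 MPa, compressive.

σ ≈ 72.6 MPa (compressive)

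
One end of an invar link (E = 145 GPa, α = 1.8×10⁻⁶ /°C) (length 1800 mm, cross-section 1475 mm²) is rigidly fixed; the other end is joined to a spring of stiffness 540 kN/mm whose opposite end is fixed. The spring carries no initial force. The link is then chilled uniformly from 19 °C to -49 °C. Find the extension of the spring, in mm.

δ ≈ 0.0397 mm

The unrestrained thermal change is αΔT L = 1.8×10⁻⁶ × 68 × 1800 = 0.2203 mm.
Let P be the tensile force in the spring. The link extends elastically by PL/(AE) and the spring stretches by P/k; together these equal δ_free.
So P = δ_free / [L/(AE) + 1/k] = 0.2203 / [ 1800/(1475×145×10³) + 1/(540×10³) ].
P = 0.2203 / 1.027×10⁻⁵ = 21460 N.
Spring extension = P/k = 21460/(540×10³) = 0.03974 mm.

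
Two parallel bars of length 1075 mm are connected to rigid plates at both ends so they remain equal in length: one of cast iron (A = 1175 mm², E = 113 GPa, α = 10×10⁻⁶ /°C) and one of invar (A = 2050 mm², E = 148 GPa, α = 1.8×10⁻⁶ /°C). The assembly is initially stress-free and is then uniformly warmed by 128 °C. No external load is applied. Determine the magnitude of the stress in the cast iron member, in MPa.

The cast iron has the larger α, so on heating it would change length more than the invar if both were free. The rigid plates force a common final length, so the cast iron is put into compression and the invar into tension, with equal and opposite forces P (no external load).
Equating the net (thermal + elastic) strains gives |α₁ − α₂|·ΔT = P·[1/(A₁E₁) + 1/(A₂E₂)].
|α₁ − α₂|·ΔT = 8.2×10⁻⁶ × 128 = 0.00105.
1/(A₁E₁) + 1/(A₂E₂) = 1/(1175×113×10³) + 1/(2050×148×10³) = 1.083×10⁻⁸ N⁻¹.
P = 0.00105 / 1.083×10⁻⁸ = 96940 N = 96.94 kN.
σ_{cast iron} = P/A₁ = 96940/1175 = 82.5 MPa, compressive.

σ ≈ 82.5 MPa (compressive)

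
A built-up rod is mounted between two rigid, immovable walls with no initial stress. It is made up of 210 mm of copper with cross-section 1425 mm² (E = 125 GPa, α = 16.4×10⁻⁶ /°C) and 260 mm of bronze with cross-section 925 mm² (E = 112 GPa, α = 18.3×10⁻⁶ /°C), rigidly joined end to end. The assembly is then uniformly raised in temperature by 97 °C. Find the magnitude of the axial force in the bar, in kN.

With the walls removed the bar would change length by δ_free = Σ αᵢΔT Lᵢ = 16.4×10⁻⁶×97×210 + 18.3×10⁻⁶×97×260 = 0.7956 mm.
The walls prevent any net length change, so an axial force P (same in every segment) develops. Compatibility: P · Σ Lᵢ/(AᵢEᵢ) = δ_free.
Σ Lᵢ/(AᵢEᵢ) = 210/(1425×125×10³) + 260/(925×112×10³) = 3.689×10⁻⁶ mm/N.
P = 0.7956 / 3.689×10⁻⁶ = 215700 N = 215.7 kN, compressive.

P ≈ 216 kN (compressive)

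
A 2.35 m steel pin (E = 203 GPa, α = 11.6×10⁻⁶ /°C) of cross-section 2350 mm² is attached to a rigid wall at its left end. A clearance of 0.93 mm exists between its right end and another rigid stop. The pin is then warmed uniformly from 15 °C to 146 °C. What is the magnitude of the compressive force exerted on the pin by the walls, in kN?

P ≈ 536 kN

If the wall were absent the pin would grow by αΔT L = 11.6×10⁻⁶ × 131 × 2350 = 3.571 mm.
After closing the 0.93 mm clearance, 3.571 − 0.93 = 2.641 mm of expansion remains to be suppressed by the wall.
Compatibility: PL/(AE) = 2.641 mm, so σ = P/A = E × (2.641/2350) = 228.1 MPa.
P = σA = 228.1 × 2350 = 536.1 kN.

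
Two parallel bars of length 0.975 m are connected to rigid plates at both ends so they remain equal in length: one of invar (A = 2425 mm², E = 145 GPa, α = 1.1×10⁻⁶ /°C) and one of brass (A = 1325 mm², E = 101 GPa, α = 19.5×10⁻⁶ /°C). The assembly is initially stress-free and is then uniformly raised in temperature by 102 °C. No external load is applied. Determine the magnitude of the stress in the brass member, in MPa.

σ ≈ 137 MPa (compressive)

Equilibrium of a rigid end plate with no external load gives equal and opposite internal forces ±P in the two members. Since α_{brass} > α_{invar}, heating drives the brass into compression and the invar into tension.
Equating the net (thermal + elastic) strains gives |α₁ − α₂|·ΔT = P·[1/(A₁E₁) + 1/(A₂E₂)].
|α₁ − α₂|·ΔT = 18.4×10⁻⁶ × 102 = 0.001877.
1/(A₁E₁) + 1/(A₂E₂) = 1/(2425×145×10³) + 1/(1325×101×10³) = 1.032×10⁻⁸ N⁻¹.
So P = 0.001877 / 1.032×10⁻⁸ = 181.9 kN.
σ_{brass} = P/A₂ = 181900/1325 = 137.3 MPa, compressive.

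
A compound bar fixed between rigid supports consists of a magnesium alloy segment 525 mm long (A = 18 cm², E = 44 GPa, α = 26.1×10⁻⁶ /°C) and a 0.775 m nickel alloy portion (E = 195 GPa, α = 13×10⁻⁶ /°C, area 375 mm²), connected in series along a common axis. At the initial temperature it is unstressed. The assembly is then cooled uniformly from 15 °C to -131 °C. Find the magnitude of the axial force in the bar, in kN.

Free thermal contraction of the whole bar: Σ αᵢΔT Lᵢ = 26.1×10⁻⁶×146×525 + 13×10⁻⁶×146×775 = 3.472 mm.
The rigid supports impose zero overall length change; the single axial force P common to all segments must satisfy P Σ Lᵢ/(AᵢEᵢ) = δ_free.
The series flexibility is Σ Lᵢ/(AᵢEᵢ) = 525/(1800×44×10³) + 775/(375×195×10³) = 1.723×10⁻⁵ mm/N.
P = 3.472 / 1.723×10⁻⁵ = 201500 N = 201.5 kN, tensile.

P ≈ 202 kN (tensile)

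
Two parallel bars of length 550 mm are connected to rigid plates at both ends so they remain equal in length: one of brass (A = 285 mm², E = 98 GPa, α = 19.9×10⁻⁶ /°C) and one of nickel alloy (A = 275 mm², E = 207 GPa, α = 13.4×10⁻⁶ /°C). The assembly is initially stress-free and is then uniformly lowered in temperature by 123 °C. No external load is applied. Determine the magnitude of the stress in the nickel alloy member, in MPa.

Equilibrium of a rigid end plate with no external load gives equal and opposite internal forces ±P in the two members. Since α_{brass} > α_{nickel alloy}, cooling drives the brass into tension and the nickel alloy into compression.
Setting the final lengths equal and cancelling L: (α₁ − α₂)ΔT = P/(A₁E₁) + P/(A₂E₂).
|α₁ − α₂|·ΔT = 6.5×10⁻⁶ × 123 = 0.0007995.
1/(A₁E₁) + 1/(A₂E₂) = 1/(285×98×10³) + 1/(275×207×10³) = 5.337×10⁻⁸ N⁻¹.
So P = 0.0007995 / 5.337×10⁻⁸ = 14.98 kN.
σ_{nickel alloy} = P/A₂ = 14980/275 = 54.47 MPa, compressive.

σ ≈ 54.5 MPa (compressive)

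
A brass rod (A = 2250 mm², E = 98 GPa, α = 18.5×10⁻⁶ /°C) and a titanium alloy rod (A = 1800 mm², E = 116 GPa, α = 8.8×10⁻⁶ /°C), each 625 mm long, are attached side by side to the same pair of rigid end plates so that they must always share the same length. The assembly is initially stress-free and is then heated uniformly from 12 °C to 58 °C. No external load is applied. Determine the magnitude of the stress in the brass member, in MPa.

The brass has the larger α, so on heating it would change length more than the titanium alloy if both were free. The rigid plates force a common final length, so the brass is put into compression and the titanium alloy into tension, with equal and opposite forces P (no external load).
Setting the final lengths equal and cancelling L: (α₁ − α₂)ΔT = P/(A₁E₁) + P/(A₂E₂).
|α₁ − α₂|·ΔT = 9.7×10⁻⁶ × 46 = 0.0004462.
1/(A₁E₁) + 1/(A₂E₂) = 1/(2250×98×10³) + 1/(1800×116×10³) = 9.324×10⁻⁹ N⁻¹.
P = 0.0004462 / 9.324×10⁻⁹ = 47850 N = 47.85 kN.
σ_{brass} = P/A₁ = 47850/2250 = 21.27 MPa, compressive.

σ ≈ 21.3 MPa (compressive)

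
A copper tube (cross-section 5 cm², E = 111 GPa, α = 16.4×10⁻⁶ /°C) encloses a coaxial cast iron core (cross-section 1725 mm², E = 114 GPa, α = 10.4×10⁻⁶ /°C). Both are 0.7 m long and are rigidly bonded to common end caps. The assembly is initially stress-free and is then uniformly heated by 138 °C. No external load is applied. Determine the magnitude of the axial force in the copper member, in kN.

P ≈ 35.8 kN (compressive in the copper)

Equilibrium of a rigid end plate with no external load gives equal and opposite internal forces ±P in the two members. Since α_{copper} > α_{cast iron}, heating drives the copper into compression and the cast iron into tension.
Equating the net (thermal + elastic) strains gives |α₁ − α₂|·ΔT = P·[1/(A₁E₁) + 1/(A₂E₂)].
|α₁ − α₂|·ΔT = 6×10⁻⁶ × 138 = 0.000828.
1/(A₁E₁) + 1/(A₂E₂) = 1/(500×111×10³) + 1/(1725×114×10³) = 2.31×10⁻⁸ N⁻¹.
P = 0.000828 / 2.31×10⁻⁸ = 35840 N = 35.84 kN.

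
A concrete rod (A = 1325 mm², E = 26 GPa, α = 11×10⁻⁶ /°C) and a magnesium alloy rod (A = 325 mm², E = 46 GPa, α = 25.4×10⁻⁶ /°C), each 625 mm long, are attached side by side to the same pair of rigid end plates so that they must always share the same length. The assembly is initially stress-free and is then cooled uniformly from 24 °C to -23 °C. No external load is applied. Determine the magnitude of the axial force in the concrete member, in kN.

P ≈ 7.06 kN (compressive in the concrete)

The magnesium alloy has the larger α, so on cooling it would change length more than the concrete if both were free. The rigid plates force a common final length, so the magnesium alloy is put into tension and the concrete into compression, with equal and opposite forces P (no external load).
Equating the net (thermal + elastic) strains gives |α₁ − α₂|·ΔT = P·[1/(A₁E₁) + 1/(A₂E₂)].
|α₁ − α₂|·ΔT = 14.4×10⁻⁶ × 47 = 0.0006768.
1/(A₁E₁) + 1/(A₂E₂) = 1/(1325×26×10³) + 1/(325×46×10³) = 9.592×10⁻⁸ N⁻¹.
So P = 0.0006768 / 9.592×10⁻⁸ = 7.056 kN.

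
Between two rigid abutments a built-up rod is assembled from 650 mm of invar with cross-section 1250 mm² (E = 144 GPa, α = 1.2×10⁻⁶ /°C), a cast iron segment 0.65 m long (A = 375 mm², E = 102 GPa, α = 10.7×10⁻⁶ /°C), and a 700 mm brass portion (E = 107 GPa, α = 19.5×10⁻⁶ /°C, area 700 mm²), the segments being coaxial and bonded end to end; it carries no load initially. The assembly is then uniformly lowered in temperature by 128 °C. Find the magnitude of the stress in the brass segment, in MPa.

Free thermal contraction of the whole bar: Σ αᵢΔT Lᵢ = 1.2×10⁻⁶×128×650 + 10.7×10⁻⁶×128×650 + 19.5×10⁻⁶×128×700 = 2.737 mm.
The rigid supports impose zero overall length change; the single axial force P common to all segments must satisfy P Σ Lᵢ/(AᵢEᵢ) = δ_free.
The series flexibility is Σ Lᵢ/(AᵢEᵢ) = 650/(1250×144×10³) + 650/(375×102×10³) + 700/(700×107×10³) = 2.995×10⁻⁵ mm/N.
P = 2.737 / 2.995×10⁻⁵ = 91390 N = 91.39 kN, tensile.
σ_{brass} = P / A = 91390 / 700 = 130.6 MPa.

σ ≈ 131 MPa (tensile)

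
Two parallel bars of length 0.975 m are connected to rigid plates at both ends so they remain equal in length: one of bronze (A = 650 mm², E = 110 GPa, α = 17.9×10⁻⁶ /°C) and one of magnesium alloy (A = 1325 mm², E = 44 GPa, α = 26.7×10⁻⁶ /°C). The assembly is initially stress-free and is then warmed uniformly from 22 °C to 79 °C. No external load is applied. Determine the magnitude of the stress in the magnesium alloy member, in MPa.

σ ≈ 12.2 MPa (compressive)

The magnesium alloy has the larger α, so on heating it would change length more than the bronze if both were free. The rigid plates force a common final length, so the magnesium alloy is put into compression and the bronze into tension, with equal and opposite forces P (no external load).
Setting the final lengths equal and cancelling L: (α₁ − α₂)ΔT = P/(A₁E₁) + P/(A₂E₂).
|α₁ − α₂|·ΔT = 8.8×10⁻⁶ × 57 = 0.0005016.
1/(A₁E₁) + 1/(A₂E₂) = 1/(650×110×10³) + 1/(1325×44×10³) = 3.114×10⁻⁸ N⁻¹.
So P = 0.0005016 / 3.114×10⁻⁸ = 16.11 kN.
σ_{magnesium alloy} = P/A₂ = 16110/1325 = 12.16 MPa, compressive.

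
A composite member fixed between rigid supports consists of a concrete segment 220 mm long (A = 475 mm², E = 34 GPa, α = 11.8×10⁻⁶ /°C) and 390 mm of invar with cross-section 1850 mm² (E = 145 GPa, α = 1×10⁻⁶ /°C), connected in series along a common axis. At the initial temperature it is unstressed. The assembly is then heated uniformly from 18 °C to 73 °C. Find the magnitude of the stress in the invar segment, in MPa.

σ ≈ 5.89 MPa (compressive)

With the walls removed the bar would change length by δ_free = Σ αᵢΔT Lᵢ = 11.8×10⁻⁶×55×220 + 1×10⁻⁶×55×390 = 0.1642 mm.
The rigid supports impose zero overall length change; the single axial force P common to all segments must satisfy P Σ Lᵢ/(AᵢEᵢ) = δ_free.
The series flexibility is Σ Lᵢ/(AᵢEᵢ) = 220/(475×34×10³) + 390/(1850×145×10³) = 1.508×10⁻⁵ mm/N.
So P = 0.1642 / 1.508×10⁻⁵ = 10.89 kN, compressive.
σ_{invar} = P / A = 10890 / 1850 = 5.888 MPa.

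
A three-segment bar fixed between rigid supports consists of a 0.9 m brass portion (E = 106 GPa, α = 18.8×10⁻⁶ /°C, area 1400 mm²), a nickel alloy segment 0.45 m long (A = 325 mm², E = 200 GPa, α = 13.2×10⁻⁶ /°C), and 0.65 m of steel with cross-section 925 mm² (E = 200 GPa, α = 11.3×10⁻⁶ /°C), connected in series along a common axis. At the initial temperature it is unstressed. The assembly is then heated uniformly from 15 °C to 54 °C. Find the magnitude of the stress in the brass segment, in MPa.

σ ≈ 51 MPa (compressive)

If the supports were absent, the total length change would be Σ αᵢΔT Lᵢ = 18.8×10⁻⁶×39×900 + 13.2×10⁻⁶×39×450 + 11.3×10⁻⁶×39×650 = 1.178 mm.
Since the ends are fixed, an axial force P builds up, equal in every segment, with P · Σ Lᵢ/(AᵢEᵢ) = δ_free.
Σ Lᵢ/(AᵢEᵢ) = 900/(1400×106×10³) + 450/(325×200×10³) + 650/(925×200×10³) = 1.65×10⁻⁵ mm/N.
Hence P = δ_free / Σ(L/AE) = 1.178/1.65×10⁻⁵ = 71.39 kN (compressive).
σ_{brass} = P / A = 71390 / 1400 = 50.99 MPa.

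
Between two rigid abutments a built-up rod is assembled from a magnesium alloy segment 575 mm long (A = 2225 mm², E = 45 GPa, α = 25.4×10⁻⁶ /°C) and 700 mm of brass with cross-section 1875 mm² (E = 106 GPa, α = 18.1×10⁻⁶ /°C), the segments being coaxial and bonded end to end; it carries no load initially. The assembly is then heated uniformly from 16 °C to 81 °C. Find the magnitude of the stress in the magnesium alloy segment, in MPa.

σ ≈ 86 MPa (compressive)

Free thermal expansion of the whole bar: Σ αᵢΔT Lᵢ = 25.4×10⁻⁶×65×575 + 18.1×10⁻⁶×65×700 = 1.773 mm.
Since the ends are fixed, an axial force P builds up, equal in every segment, with P · Σ Lᵢ/(AᵢEᵢ) = δ_free.
Σ Lᵢ/(AᵢEᵢ) = 575/(2225×45×10³) + 700/(1875×106×10³) = 9.265×10⁻⁶ mm/N.
So P = 1.773 / 9.265×10⁻⁶ = 191.4 kN, compressive.
σ_{magnesium alloy} = P / A = 191400 / 2225 = 86 MPa.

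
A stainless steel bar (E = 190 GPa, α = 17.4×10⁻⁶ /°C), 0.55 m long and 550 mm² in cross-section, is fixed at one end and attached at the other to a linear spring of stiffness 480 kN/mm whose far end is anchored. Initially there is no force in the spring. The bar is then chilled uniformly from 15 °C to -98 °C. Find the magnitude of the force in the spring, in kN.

Free thermal contraction: δ_free = αΔT L = 17.4×10⁻⁶ × 113 × 550 = 1.081 mm.
Let P be the tensile force in the spring. The bar extends elastically by PL/(AE) and the spring stretches by P/k; together these equal δ_free.
So P = δ_free / [L/(AE) + 1/k] = 1.081 / [ 550/(550×190×10³) + 1/(480×10³) ].
P = 1.081 / 7.346×10⁻⁶ = 147200 N.

P ≈ 147 kN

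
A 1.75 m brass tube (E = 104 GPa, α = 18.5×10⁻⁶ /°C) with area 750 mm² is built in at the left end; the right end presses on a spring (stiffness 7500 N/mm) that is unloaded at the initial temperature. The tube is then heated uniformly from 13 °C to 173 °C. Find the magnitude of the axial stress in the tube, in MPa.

If the spring were absent the tube would lengthen by αΔT L = 18.5×10⁻⁶ × 160 × 1750 = 5.18 mm.
Let P be the compressive force at the spring. The tube shortens elastically by PL/(AE) and the spring compresses by P/k; together these equal δ_free.
P [ L/(AE) + 1/k ] = δ_free → P [ 1750/(750×104×10³) + 1/(7500) ] = 5.18.
P = 5.18 / 0.0001558 = 33250 N.
σ = P/A = 33250/750 = 44.34 MPa.

σ ≈ 44.3 MPa (compressive)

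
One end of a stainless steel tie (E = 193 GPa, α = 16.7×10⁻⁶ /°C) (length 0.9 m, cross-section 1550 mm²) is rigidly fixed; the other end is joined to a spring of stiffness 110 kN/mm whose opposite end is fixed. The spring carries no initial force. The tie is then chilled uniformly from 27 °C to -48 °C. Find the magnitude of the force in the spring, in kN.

Free thermal contraction: δ_free = αΔT L = 16.7×10⁻⁶ × 75 × 900 = 1.127 mm.
Let P be the tensile force in the spring. The tie extends elastically by PL/(AE) and the spring stretches by P/k; together these equal δ_free.
P [ L/(AE) + 1/k ] = δ_free → P [ 900/(1550×193×10³) + 1/(110×10³) ] = 1.127.
P = 1.127 / 1.21×10⁻⁵ = 93170 N.

P ≈ 93.2 kN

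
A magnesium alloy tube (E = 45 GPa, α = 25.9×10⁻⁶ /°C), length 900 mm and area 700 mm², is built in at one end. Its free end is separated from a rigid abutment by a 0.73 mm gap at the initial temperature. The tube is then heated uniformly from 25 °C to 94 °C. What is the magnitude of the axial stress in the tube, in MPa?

σ ≈ 43.9 MPa (compressive)

Free thermal elongation = αΔT L = 25.9×10⁻⁶ × 69 × 900 = 1.608 mm.
This exceeds the 0.73 mm gap, so the wall pushes back. The portion of expansion that must be recovered elastically is δ_free − gap = 1.608 − 0.73 = 0.8784 mm.
That suppressed elongation corresponds to σ = E·Δ/L = 45×10³ × 0.8784/900 = 43.92 MPa.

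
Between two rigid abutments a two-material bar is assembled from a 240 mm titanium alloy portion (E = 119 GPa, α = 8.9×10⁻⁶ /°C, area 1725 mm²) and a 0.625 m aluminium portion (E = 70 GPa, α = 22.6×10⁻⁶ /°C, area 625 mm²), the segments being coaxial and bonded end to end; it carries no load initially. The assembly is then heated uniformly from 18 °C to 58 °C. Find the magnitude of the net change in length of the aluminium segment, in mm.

Free thermal expansion of the whole bar: Σ αᵢΔT Lᵢ = 8.9×10⁻⁶×40×240 + 22.6×10⁻⁶×40×625 = 0.6504 mm.
Since the ends are fixed, an axial force P builds up, equal in every segment, with P · Σ Lᵢ/(AᵢEᵢ) = δ_free.
Σ Lᵢ/(AᵢEᵢ) = 240/(1725×119×10³) + 625/(625×70×10³) = 1.545×10⁻⁵ mm/N.
So P = 0.6504 / 1.545×10⁻⁵ = 42.09 kN, compressive.
For the aluminium segment, free thermal change = 22.6×10⁻⁶×40×625 = 0.565 mm and elastic change from P = 42090×625/(625×70×10³) = 0.6012 mm; these oppose, so the net change is 0.0362 mm (segment shortens).

|ΔL| ≈ 0.0362 mm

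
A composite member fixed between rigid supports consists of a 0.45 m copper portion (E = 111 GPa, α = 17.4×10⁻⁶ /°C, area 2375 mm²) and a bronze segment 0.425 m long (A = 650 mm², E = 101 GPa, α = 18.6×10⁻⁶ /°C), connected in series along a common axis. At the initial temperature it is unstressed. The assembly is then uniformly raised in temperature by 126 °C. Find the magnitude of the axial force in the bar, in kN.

If the supports were absent, the total length change would be Σ αᵢΔT Lᵢ = 17.4×10⁻⁶×126×450 + 18.6×10⁻⁶×126×425 = 1.983 mm.
Since the ends are fixed, an axial force P builds up, equal in every segment, with P · Σ Lᵢ/(AᵢEᵢ) = δ_free.
The series flexibility is Σ Lᵢ/(AᵢEᵢ) = 450/(2375×111×10³) + 425/(650×101×10³) = 8.181×10⁻⁶ mm/N.
So P = 1.983 / 8.181×10⁻⁶ = 242.4 kN, compressive.

P ≈ 242 kN (compressive)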